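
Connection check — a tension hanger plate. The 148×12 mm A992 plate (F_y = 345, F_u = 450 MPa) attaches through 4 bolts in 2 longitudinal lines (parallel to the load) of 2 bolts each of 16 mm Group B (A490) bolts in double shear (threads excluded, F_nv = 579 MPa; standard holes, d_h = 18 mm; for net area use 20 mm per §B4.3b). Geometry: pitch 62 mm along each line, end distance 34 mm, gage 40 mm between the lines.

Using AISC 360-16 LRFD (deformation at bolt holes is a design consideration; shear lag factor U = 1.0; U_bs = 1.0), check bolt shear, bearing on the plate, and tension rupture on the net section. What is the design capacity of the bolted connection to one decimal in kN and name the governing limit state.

Bolt shear: A_b = π(16)²/4 = 201.06 mm². φR_n = 0.75 × 579 × 201.06 × 4 × 2 = 698.5 kN.
Bearing (12 mm plate, F_u = 450 MPa): end bolts L_c = 34 − 18/2 = 25, R_n = min(1.2×25×12×450, 2.4×16×12×450) = 162 kN/bolt; interior L_c = 62 − 18 = 44, R_n = 207.36 kN/bolt. φR_n = 0.75 × (2×162 + 2×207.36) = 554.0 kN.
Tension rupture (net): A_n = (148 − 2×20)×12 = 1296 mm² (U = 1.0, A_e = A_n). φR_n = 0.75 × 450 × 1296 = 437.4 kN.
Governing: min(698.5, 554.0, 437.4) = 437.4 kN → net-section rupture.

437.4 kN (net-section rupture governs)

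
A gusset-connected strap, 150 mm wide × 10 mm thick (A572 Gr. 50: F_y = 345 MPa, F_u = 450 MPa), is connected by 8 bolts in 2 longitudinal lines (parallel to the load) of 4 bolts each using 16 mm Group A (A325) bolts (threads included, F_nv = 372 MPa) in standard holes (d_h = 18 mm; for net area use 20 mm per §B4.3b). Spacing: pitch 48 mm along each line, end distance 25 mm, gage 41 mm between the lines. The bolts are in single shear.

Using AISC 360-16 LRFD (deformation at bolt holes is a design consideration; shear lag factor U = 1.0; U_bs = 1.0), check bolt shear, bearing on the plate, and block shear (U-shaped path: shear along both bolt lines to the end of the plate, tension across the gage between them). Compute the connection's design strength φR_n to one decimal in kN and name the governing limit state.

448.8 kN (bolt shear governs)

Bolt shear: A_b = π(16)²/4 = 201.06 mm². φR_n = 0.75 × 372 × 201.06 × 8 × 1 = 448.8 kN.
Bearing (10 mm plate, F_u = 450 MPa): end bolts L_c = 25 − 18/2 = 16, R_n = min(1.2×16×10×450, 2.4×16×10×450) = 86.4 kN/bolt; interior L_c = 48 − 18 = 30, R_n = 162 kN/bolt. φR_n = 0.75 × (2×86.4 + 6×162) = 858.6 kN.
Block shear: shear path 2×[25+3×48] = 2×169 mm, A_gv = 3380, A_nv = 2×(169 − 3.5×20)×10 = 1980 mm²; tension across gage: (41 − 1×20)×10 = 210 mm². R_n = min(0.6×450×1980, 0.6×345×3380) + 1.0×450×210 = min(534.6, 699.66) + 94.5 = 629.1 kN. φR_n = 0.75 × 629.1 = 471.8 kN.
Governing: min(448.8, 858.6, 471.8) = 448.8 kN → bolt shear.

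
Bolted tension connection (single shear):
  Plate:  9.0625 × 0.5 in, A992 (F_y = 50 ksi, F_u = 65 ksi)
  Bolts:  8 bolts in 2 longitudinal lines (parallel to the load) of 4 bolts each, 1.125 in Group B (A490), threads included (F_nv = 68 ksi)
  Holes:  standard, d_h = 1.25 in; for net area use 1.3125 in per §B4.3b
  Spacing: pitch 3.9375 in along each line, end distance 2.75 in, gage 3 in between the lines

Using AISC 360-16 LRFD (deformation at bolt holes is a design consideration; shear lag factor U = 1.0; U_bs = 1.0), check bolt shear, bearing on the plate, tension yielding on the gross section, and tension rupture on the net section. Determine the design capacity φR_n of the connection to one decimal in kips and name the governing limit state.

Bolt shear: A_b = π(1.125)²/4 = 0.99402 in². φR_n = 0.75 × 68 × 0.99402 × 8 × 1 = 405.6 kips.
Bearing (0.5 in plate, F_u = 65 ksi): end bolts L_c = 2.75 − 1.25/2 = 2.125, R_n = min(1.2×2.125×0.5×65, 2.4×1.125×0.5×65) = 82.875 kips/bolt; interior L_c = 3.9375 − 1.25 = 2.6875, R_n = 87.75 kips/bolt. φR_n = 0.75 × (2×82.875 + 6×87.75) = 519.2 kips.
Tension yield (gross): A_g = 9.0625×0.5 = 4.5313 in². φR_n = 0.90 × 50 × 4.5313 = 203.9 kips.
Tension rupture (net): A_n = (9.0625 − 2×1.3125)×0.5 = 3.2188 in² (U = 1.0, A_e = A_n). φR_n = 0.75 × 65 × 3.2188 = 156.9 kips.
Governing: min(405.6, 519.2, 203.9, 156.9) = 156.9 kips → net-section rupture.

156.9 kips (net-section rupture governs)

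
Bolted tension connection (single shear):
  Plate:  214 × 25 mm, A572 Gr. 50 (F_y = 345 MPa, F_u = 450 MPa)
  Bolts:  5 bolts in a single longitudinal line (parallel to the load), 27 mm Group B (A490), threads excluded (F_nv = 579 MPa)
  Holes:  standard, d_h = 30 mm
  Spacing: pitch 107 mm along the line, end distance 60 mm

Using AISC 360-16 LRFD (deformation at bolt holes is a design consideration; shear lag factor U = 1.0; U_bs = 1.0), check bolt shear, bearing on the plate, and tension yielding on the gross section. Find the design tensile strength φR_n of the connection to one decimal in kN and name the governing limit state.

1243.2 kN (bolt shear governs)

Bolt shear: A_b = π(27)²/4 = 572.56 mm². φR_n = 0.75 × 579 × 572.56 × 5 × 1 = 1243.2 kN.
Bearing (25 mm plate, F_u = 450 MPa): end bolts L_c = 60 − 30/2 = 45, R_n = min(1.2×45×25×450, 2.4×27×25×450) = 607.5 kN/bolt; interior L_c = 107 − 30 = 77, R_n = 729 kN/bolt. φR_n = 0.75 × (1×607.5 + 4×729) = 2642.6 kN.
Tension yield (gross): A_g = 214×25 = 5350 mm². φR_n = 0.90 × 345 × 5350 = 1661.2 kN.
Governing: min(1243.2, 2642.6, 1661.2) = 1243.2 kN → bolt shear.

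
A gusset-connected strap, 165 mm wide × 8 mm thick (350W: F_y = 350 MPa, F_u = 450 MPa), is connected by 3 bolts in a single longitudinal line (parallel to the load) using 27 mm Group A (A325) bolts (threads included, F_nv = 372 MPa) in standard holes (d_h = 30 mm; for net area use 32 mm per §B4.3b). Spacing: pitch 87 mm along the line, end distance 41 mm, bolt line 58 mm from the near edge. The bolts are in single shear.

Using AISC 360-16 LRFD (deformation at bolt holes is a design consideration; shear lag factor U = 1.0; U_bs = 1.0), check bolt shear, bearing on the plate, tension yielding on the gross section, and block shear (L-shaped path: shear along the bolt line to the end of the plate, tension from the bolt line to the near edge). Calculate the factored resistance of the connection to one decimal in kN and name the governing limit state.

Bolt shear: A_b = π(27)²/4 = 572.56 mm². φR_n = 0.75 × 372 × 572.56 × 3 × 1 = 479.2 kN.
Bearing (8 mm plate, F_u = 450 MPa): end bolts L_c = 41 − 30/2 = 26, R_n = min(1.2×26×8×450, 2.4×27×8×450) = 112.32 kN/bolt; interior L_c = 87 − 30 = 57, R_n = 233.28 kN/bolt. φR_n = 0.75 × (1×112.32 + 2×233.28) = 434.2 kN.
Tension yield (gross): A_g = 165×8 = 1320 mm². φR_n = 0.90 × 350 × 1320 = 415.8 kN.
Block shear: shear path 1×[41+2×87] = 1×215 mm, A_gv = 1720, A_nv = 1×(215 − 2.5×32)×8 = 1080 mm²; tension to near edge: (58 − 0.5×32)×8 = 336 mm². R_n = min(0.6×450×1080, 0.6×350×1720) + 1.0×450×336 = min(291.6, 361.2) + 151.2 = 442.8 kN. φR_n = 0.75 × 442.8 = 332.1 kN.
Governing: min(479.2, 434.2, 415.8, 332.1) = 332.1 kN → block shear.

332.1 kN (block shear governs)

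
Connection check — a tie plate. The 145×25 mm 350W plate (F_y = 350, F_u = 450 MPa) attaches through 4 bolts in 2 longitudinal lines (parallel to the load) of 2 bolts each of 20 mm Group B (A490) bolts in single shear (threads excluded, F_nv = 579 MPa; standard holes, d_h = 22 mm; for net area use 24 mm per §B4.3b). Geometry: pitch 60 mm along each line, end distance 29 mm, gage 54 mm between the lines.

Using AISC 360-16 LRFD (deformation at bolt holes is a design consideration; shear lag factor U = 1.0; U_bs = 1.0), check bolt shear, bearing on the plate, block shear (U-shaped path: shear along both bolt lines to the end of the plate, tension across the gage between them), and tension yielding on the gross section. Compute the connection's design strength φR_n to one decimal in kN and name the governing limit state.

545.7 kN (bolt shear governs)

Bolt shear: A_b = π(20)²/4 = 314.16 mm². φR_n = 0.75 × 579 × 314.16 × 4 × 1 = 545.7 kN.
Bearing (25 mm plate, F_u = 450 MPa): end bolts L_c = 29 − 22/2 = 18, R_n = min(1.2×18×25×450, 2.4×20×25×450) = 243 kN/bolt; interior L_c = 60 − 22 = 38, R_n = 513 kN/bolt. φR_n = 0.75 × (2×243 + 2×513) = 1134.0 kN.
Block shear: shear path 2×[29+1×60] = 2×89 mm, A_gv = 4450, A_nv = 2×(89 − 1.5×24)×25 = 2650 mm²; tension across gage: (54 − 1×24)×25 = 750 mm². R_n = min(0.6×450×2650, 0.6×350×4450) + 1.0×450×750 = min(715.5, 934.5) + 337.5 = 1053 kN. φR_n = 0.75 × 1053 = 789.8 kN.
Tension yield (gross): A_g = 145×25 = 3625 mm². φR_n = 0.90 × 350 × 3625 = 1141.9 kN.
Governing: min(545.7, 1134.0, 789.8, 1141.9) = 545.7 kN → bolt shear.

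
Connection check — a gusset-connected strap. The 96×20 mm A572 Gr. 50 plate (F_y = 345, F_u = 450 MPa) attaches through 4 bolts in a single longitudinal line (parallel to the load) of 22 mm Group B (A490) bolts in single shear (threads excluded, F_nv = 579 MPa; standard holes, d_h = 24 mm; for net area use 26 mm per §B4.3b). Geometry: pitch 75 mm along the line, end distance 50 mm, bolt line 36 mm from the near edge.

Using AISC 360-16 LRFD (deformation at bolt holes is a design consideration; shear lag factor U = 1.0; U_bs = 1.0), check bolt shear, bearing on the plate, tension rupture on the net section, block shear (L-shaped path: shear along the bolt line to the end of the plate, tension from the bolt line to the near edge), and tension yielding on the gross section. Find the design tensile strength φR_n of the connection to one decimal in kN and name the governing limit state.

Bolt shear: A_b = π(22)²/4 = 380.13 mm². φR_n = 0.75 × 579 × 380.13 × 4 × 1 = 660.3 kN.
Bearing (20 mm plate, F_u = 450 MPa): end bolts L_c = 50 − 24/2 = 38, R_n = min(1.2×38×20×450, 2.4×22×20×450) = 410.4 kN/bolt; interior L_c = 75 − 24 = 51, R_n = 475.2 kN/bolt. φR_n = 0.75 × (1×410.4 + 3×475.2) = 1377.0 kN.
Tension rupture (net): A_n = (96 − 1×26)×20 = 1400 mm² (U = 1.0, A_e = A_n). φR_n = 0.75 × 450 × 1400 = 472.5 kN.
Block shear: shear path 1×[50+3×75] = 1×275 mm, A_gv = 5500, A_nv = 1×(275 − 3.5×26)×20 = 3680 mm²; tension to near edge: (36 − 0.5×26)×20 = 460 mm². R_n = min(0.6×450×3680, 0.6×345×5500) + 1.0×450×460 = min(993.6, 1138.5) + 207 = 1200.6 kN. φR_n = 0.75 × 1200.6 = 900.5 kN.
Tension yield (gross): A_g = 96×20 = 1920 mm². φR_n = 0.90 × 345 × 1920 = 596.2 kN.
Governing: min(660.3, 1377.0, 472.5, 900.5, 596.2) = 472.5 kN → net-section rupture.

472.5 kN (net-section rupture governs)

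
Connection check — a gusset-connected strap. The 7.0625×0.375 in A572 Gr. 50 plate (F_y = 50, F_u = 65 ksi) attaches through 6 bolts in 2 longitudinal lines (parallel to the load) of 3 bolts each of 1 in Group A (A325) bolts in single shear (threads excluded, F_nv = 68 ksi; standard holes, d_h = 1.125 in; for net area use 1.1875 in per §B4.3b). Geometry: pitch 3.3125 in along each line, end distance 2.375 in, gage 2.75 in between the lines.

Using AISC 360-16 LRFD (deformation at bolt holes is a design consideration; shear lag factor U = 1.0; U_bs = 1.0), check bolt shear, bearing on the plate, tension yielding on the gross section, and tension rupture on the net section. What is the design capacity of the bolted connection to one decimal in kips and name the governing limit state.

Bolt shear: A_b = π(1)²/4 = 0.7854 in². φR_n = 0.75 × 68 × 0.7854 × 6 × 1 = 240.3 kips.
Bearing (0.375 in plate, F_u = 65 ksi): end bolts L_c = 2.375 − 1.125/2 = 1.8125, R_n = min(1.2×1.8125×0.375×65, 2.4×1×0.375×65) = 53.016 kips/bolt; interior L_c = 3.3125 − 1.125 = 2.1875, R_n = 58.5 kips/bolt. φR_n = 0.75 × (2×53.016 + 4×58.5) = 255.0 kips.
Tension yield (gross): A_g = 7.0625×0.375 = 2.6484 in². φR_n = 0.90 × 50 × 2.6484 = 119.2 kips.
Tension rupture (net): A_n = (7.0625 − 2×1.1875)×0.375 = 1.7578 in² (U = 1.0, A_e = A_n). φR_n = 0.75 × 65 × 1.7578 = 85.7 kips.
Governing: min(240.3, 255.0, 119.2, 85.7) = 85.7 kips → net-section rupture.

85.7 kips (net-section rupture governs)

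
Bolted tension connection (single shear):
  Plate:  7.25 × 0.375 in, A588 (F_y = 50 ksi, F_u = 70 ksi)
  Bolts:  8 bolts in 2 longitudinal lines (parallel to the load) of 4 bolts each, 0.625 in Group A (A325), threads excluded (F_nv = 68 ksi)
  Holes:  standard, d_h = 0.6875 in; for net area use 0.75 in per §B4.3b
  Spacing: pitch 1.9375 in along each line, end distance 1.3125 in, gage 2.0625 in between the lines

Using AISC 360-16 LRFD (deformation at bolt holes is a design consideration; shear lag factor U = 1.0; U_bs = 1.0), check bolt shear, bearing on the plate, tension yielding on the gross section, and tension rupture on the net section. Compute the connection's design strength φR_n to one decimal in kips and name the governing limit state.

113.2 kips (net-section rupture governs)

Bolt shear: A_b = π(0.625)²/4 = 0.3068 in². φR_n = 0.75 × 68 × 0.3068 × 8 × 1 = 125.2 kips.
Bearing (0.375 in plate, F_u = 70 ksi): end bolts L_c = 1.3125 − 0.6875/2 = 0.96875, R_n = min(1.2×0.96875×0.375×70, 2.4×0.625×0.375×70) = 30.516 kips/bolt; interior L_c = 1.9375 − 0.6875 = 1.25, R_n = 39.375 kips/bolt. φR_n = 0.75 × (2×30.516 + 6×39.375) = 223.0 kips.
Tension yield (gross): A_g = 7.25×0.375 = 2.7188 in². φR_n = 0.90 × 50 × 2.7188 = 122.3 kips.
Tension rupture (net): A_n = (7.25 − 2×0.75)×0.375 = 2.1563 in² (U = 1.0, A_e = A_n). φR_n = 0.75 × 70 × 2.1563 = 113.2 kips.
Governing: min(125.2, 223.0, 122.3, 113.2) = 113.2 kips → net-section rupture.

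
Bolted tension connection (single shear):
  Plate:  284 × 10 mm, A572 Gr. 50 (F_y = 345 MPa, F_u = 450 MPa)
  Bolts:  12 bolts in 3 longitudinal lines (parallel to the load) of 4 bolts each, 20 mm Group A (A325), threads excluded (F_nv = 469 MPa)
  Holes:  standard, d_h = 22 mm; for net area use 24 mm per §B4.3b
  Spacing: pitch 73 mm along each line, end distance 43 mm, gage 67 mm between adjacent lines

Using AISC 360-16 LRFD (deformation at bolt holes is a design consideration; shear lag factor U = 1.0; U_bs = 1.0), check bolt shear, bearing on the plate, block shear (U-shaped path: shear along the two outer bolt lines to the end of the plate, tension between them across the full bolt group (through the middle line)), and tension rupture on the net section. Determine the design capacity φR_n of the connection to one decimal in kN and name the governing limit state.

715.5 kN (net-section rupture governs)

Bolt shear: A_b = π(20)²/4 = 314.16 mm². φR_n = 0.75 × 469 × 314.16 × 12 × 1 = 1326.1 kN.
Bearing (10 mm plate, F_u = 450 MPa): end bolts L_c = 43 − 22/2 = 32, R_n = min(1.2×32×10×450, 2.4×20×10×450) = 172.8 kN/bolt; interior L_c = 73 − 22 = 51, R_n = 216 kN/bolt. φR_n = 0.75 × (3×172.8 + 9×216) = 1846.8 kN.
Block shear: shear path 2×[43+3×73] = 2×262 mm, A_gv = 5240, A_nv = 2×(262 − 3.5×24)×10 = 3560 mm²; tension across gage: (134 − 2×24)×10 = 860 mm². R_n = min(0.6×450×3560, 0.6×345×5240) + 1.0×450×860 = min(961.2, 1084.7) + 387 = 1348.2 kN. φR_n = 0.75 × 1348.2 = 1011.2 kN.
Tension rupture (net): A_n = (284 − 3×24)×10 = 2120 mm² (U = 1.0, A_e = A_n). φR_n = 0.75 × 450 × 2120 = 715.5 kN.
Governing: min(1326.1, 1846.8, 1011.2, 715.5) = 715.5 kN → net-section rupture.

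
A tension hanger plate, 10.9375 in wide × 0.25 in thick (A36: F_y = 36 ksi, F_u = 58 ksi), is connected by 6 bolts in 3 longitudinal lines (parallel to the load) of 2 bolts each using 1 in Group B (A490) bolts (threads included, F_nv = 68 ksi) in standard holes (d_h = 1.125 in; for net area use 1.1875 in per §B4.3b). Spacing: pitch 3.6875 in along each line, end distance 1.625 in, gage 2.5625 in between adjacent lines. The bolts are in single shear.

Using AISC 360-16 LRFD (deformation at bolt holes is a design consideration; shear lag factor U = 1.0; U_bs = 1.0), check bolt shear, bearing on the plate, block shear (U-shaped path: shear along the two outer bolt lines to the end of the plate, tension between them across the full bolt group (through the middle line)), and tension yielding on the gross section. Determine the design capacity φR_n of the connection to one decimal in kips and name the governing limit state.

72.9 kips (block shear governs)

Bolt shear: A_b = π(1)²/4 = 0.7854 in². φR_n = 0.75 × 68 × 0.7854 × 6 × 1 = 240.3 kips.
Bearing (0.25 in plate, F_u = 58 ksi): end bolts L_c = 1.625 − 1.125/2 = 1.0625, R_n = min(1.2×1.0625×0.25×58, 2.4×1×0.25×58) = 18.488 kips/bolt; interior L_c = 3.6875 − 1.125 = 2.5625, R_n = 34.8 kips/bolt. φR_n = 0.75 × (3×18.488 + 3×34.8) = 119.9 kips.
Block shear: shear path 2×[1.625+1×3.6875] = 2×5.3125 in, A_gv = 2.6563, A_nv = 2×(5.3125 − 1.5×1.1875)×0.25 = 1.7656 in²; tension across gage: (5.125 − 2×1.1875)×0.25 = 0.6875 in². R_n = min(0.6×58×1.7656, 0.6×36×2.6563) + 1.0×58×0.6875 = min(61.443, 57.376) + 39.875 = 97.251 kips. φR_n = 0.75 × 97.251 = 72.9 kips.
Tension yield (gross): A_g = 10.9375×0.25 = 2.7344 in². φR_n = 0.90 × 36 × 2.7344 = 88.6 kips.
Governing: min(240.3, 119.9, 72.9, 88.6) = 72.9 kips → block shear.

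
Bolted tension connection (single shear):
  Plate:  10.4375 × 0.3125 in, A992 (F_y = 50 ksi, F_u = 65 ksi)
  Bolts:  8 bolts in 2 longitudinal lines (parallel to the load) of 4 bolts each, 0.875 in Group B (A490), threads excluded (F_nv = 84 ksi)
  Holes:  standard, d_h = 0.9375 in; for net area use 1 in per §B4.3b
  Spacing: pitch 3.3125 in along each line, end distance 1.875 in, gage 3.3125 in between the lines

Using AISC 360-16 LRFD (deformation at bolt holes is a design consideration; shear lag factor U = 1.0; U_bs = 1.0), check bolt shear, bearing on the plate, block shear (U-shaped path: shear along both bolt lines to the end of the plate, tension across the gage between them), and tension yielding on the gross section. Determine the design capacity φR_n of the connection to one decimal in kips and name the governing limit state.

146.8 kips (gross-section yield governs)

Bolt shear: A_b = π(0.875)²/4 = 0.60132 in². φR_n = 0.75 × 84 × 0.60132 × 8 × 1 = 303.1 kips.
Bearing (0.3125 in plate, F_u = 65 ksi): end bolts L_c = 1.875 − 0.9375/2 = 1.40625, R_n = min(1.2×1.40625×0.3125×65, 2.4×0.875×0.3125×65) = 34.277 kips/bolt; interior L_c = 3.3125 − 0.9375 = 2.375, R_n = 42.656 kips/bolt. φR_n = 0.75 × (2×34.277 + 6×42.656) = 243.4 kips.
Block shear: shear path 2×[1.875+3×3.3125] = 2×11.8125 in, A_gv = 7.3828, A_nv = 2×(11.8125 − 3.5×1)×0.3125 = 5.1953 in²; tension across gage: (3.3125 − 1×1)×0.3125 = 0.72266 in². R_n = min(0.6×65×5.1953, 0.6×50×7.3828) + 1.0×65×0.72266 = min(202.62, 221.48) + 46.973 = 249.59 kips. φR_n = 0.75 × 249.59 = 187.2 kips.
Tension yield (gross): A_g = 10.4375×0.3125 = 3.2617 in². φR_n = 0.90 × 50 × 3.2617 = 146.8 kips.
Governing: min(303.1, 243.4, 187.2, 146.8) = 146.8 kips → gross-section yield.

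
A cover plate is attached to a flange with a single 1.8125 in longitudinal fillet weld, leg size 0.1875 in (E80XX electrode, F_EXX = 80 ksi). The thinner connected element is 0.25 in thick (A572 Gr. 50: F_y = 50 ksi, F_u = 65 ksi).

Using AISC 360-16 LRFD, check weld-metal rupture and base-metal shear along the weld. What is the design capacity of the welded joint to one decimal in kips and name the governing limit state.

8.6 kips (weld metal governs)

Weld metal: throat = 0.707×0.1875 = 0.13256 in, L = 1.8125 in. φR_n = 0.75 × 0.6 × 80 × 0.13256 × 1.8125 = 8.6 kips.
Base metal shear (0.25 in plate): yield φR_n = 1.0×0.6×50×0.25×1.8125 = 13.6 kips; rupture φR_n = 0.75×0.6×65×0.25×1.8125 = 13.3 kips; take 13.3 kips (rupture).
Governing: min(8.6, 13.3) = 8.6 kips → weld metal.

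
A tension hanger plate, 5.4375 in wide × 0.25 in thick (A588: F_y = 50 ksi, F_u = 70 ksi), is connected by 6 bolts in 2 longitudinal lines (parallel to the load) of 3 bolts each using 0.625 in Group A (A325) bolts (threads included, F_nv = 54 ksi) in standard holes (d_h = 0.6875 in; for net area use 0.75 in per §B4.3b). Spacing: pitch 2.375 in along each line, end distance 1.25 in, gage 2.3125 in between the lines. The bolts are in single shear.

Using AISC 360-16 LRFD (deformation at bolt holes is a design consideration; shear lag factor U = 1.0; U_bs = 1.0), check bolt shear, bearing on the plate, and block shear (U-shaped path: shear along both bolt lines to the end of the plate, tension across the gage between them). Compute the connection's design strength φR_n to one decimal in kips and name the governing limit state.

Bolt shear: A_b = π(0.625)²/4 = 0.3068 in². φR_n = 0.75 × 54 × 0.3068 × 6 × 1 = 74.6 kips.
Bearing (0.25 in plate, F_u = 70 ksi): end bolts L_c = 1.25 − 0.6875/2 = 0.90625, R_n = min(1.2×0.90625×0.25×70, 2.4×0.625×0.25×70) = 19.031 kips/bolt; interior L_c = 2.375 − 0.6875 = 1.6875, R_n = 26.25 kips/bolt. φR_n = 0.75 × (2×19.031 + 4×26.25) = 107.3 kips.
Block shear: shear path 2×[1.25+2×2.375] = 2×6 in, A_gv = 3, A_nv = 2×(6 − 2.5×0.75)×0.25 = 2.0625 in²; tension across gage: (2.3125 − 1×0.75)×0.25 = 0.39063 in². R_n = min(0.6×70×2.0625, 0.6×50×3) + 1.0×70×0.39063 = min(86.625, 90) + 27.344 = 113.97 kips. φR_n = 0.75 × 113.97 = 85.5 kips.
Governing: min(74.6, 107.3, 85.5) = 74.6 kips → bolt shear.

74.6 kips (bolt shear governs)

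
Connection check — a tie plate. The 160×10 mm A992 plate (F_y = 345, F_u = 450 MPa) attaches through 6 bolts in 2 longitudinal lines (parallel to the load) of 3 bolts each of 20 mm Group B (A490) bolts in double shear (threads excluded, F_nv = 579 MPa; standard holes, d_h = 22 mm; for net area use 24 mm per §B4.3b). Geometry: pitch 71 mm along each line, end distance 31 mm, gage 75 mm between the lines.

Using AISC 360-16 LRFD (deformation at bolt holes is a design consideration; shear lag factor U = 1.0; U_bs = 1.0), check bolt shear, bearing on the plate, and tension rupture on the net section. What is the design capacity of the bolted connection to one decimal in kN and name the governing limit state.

Bolt shear: A_b = π(20)²/4 = 314.16 mm². φR_n = 0.75 × 579 × 314.16 × 6 × 2 = 1637.1 kN.
Bearing (10 mm plate, F_u = 450 MPa): end bolts L_c = 31 − 22/2 = 20, R_n = min(1.2×20×10×450, 2.4×20×10×450) = 108 kN/bolt; interior L_c = 71 − 22 = 49, R_n = 216 kN/bolt. φR_n = 0.75 × (2×108 + 4×216) = 810.0 kN.
Tension rupture (net): A_n = (160 − 2×24)×10 = 1120 mm² (U = 1.0, A_e = A_n). φR_n = 0.75 × 450 × 1120 = 378.0 kN.
Governing: min(1637.1, 810.0, 378.0) = 378.0 kN → net-section rupture.

378.0 kN (net-section rupture governs)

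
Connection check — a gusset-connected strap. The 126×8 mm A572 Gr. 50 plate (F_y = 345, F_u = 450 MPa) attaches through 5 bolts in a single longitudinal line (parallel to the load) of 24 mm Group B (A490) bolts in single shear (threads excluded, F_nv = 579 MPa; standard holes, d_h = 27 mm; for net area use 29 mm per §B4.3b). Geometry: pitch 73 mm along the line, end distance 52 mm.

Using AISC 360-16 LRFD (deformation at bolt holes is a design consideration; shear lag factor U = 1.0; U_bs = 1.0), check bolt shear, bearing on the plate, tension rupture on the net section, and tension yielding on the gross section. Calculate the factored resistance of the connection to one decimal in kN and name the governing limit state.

261.9 kN (net-section rupture governs)

Bolt shear: A_b = π(24)²/4 = 452.39 mm². φR_n = 0.75 × 579 × 452.39 × 5 × 1 = 982.3 kN.
Bearing (8 mm plate, F_u = 450 MPa): end bolts L_c = 52 − 27/2 = 38.5, R_n = min(1.2×38.5×8×450, 2.4×24×8×450) = 166.32 kN/bolt; interior L_c = 73 − 27 = 46, R_n = 198.72 kN/bolt. φR_n = 0.75 × (1×166.32 + 4×198.72) = 720.9 kN.
Tension rupture (net): A_n = (126 − 1×29)×8 = 776 mm² (U = 1.0, A_e = A_n). φR_n = 0.75 × 450 × 776 = 261.9 kN.
Tension yield (gross): A_g = 126×8 = 1008 mm². φR_n = 0.90 × 345 × 1008 = 313.0 kN.
Governing: min(982.3, 720.9, 261.9, 313.0) = 261.9 kN → net-section rupture.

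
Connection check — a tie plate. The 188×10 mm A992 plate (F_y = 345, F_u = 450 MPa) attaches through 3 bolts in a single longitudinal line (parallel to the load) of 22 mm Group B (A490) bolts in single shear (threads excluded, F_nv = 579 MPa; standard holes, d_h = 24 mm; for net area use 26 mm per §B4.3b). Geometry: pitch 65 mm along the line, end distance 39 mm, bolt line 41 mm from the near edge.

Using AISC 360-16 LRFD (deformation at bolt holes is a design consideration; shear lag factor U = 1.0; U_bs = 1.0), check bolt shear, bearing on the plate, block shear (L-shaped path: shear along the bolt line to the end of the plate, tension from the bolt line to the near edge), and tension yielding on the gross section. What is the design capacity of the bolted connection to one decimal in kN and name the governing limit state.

Bolt shear: A_b = π(22)²/4 = 380.13 mm². φR_n = 0.75 × 579 × 380.13 × 3 × 1 = 495.2 kN.
Bearing (10 mm plate, F_u = 450 MPa): end bolts L_c = 39 − 24/2 = 27, R_n = min(1.2×27×10×450, 2.4×22×10×450) = 145.8 kN/bolt; interior L_c = 65 − 24 = 41, R_n = 221.4 kN/bolt. φR_n = 0.75 × (1×145.8 + 2×221.4) = 441.5 kN.
Block shear: shear path 1×[39+2×65] = 1×169 mm, A_gv = 1690, A_nv = 1×(169 − 2.5×26)×10 = 1040 mm²; tension to near edge: (41 − 0.5×26)×10 = 280 mm². R_n = min(0.6×450×1040, 0.6×345×1690) + 1.0×450×280 = min(280.8, 349.83) + 126 = 406.8 kN. φR_n = 0.75 × 406.8 = 305.1 kN.
Tension yield (gross): A_g = 188×10 = 1880 mm². φR_n = 0.90 × 345 × 1880 = 583.7 kN.
Governing: min(495.2, 441.5, 305.1, 583.7) = 305.1 kN → block shear.

305.1 kN (block shear governs)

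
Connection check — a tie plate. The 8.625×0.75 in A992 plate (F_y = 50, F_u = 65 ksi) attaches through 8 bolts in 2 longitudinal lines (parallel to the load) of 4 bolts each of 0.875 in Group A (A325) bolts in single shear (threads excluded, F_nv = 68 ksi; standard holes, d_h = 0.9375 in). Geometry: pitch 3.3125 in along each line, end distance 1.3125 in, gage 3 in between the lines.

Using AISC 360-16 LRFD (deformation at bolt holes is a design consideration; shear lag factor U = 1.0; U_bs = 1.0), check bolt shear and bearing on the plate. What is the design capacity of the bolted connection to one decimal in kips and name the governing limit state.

245.3 kips (bolt shear governs)

Bolt shear: A_b = π(0.875)²/4 = 0.60132 in². φR_n = 0.75 × 68 × 0.60132 × 8 × 1 = 245.3 kips.
Bearing (0.75 in plate, F_u = 65 ksi): end bolts L_c = 1.3125 − 0.9375/2 = 0.84375, R_n = min(1.2×0.84375×0.75×65, 2.4×0.875×0.75×65) = 49.359 kips/bolt; interior L_c = 3.3125 − 0.9375 = 2.375, R_n = 102.38 kips/bolt. φR_n = 0.75 × (2×49.359 + 6×102.38) = 534.7 kips.
Governing: min(245.3, 534.7) = 245.3 kips → bolt shear.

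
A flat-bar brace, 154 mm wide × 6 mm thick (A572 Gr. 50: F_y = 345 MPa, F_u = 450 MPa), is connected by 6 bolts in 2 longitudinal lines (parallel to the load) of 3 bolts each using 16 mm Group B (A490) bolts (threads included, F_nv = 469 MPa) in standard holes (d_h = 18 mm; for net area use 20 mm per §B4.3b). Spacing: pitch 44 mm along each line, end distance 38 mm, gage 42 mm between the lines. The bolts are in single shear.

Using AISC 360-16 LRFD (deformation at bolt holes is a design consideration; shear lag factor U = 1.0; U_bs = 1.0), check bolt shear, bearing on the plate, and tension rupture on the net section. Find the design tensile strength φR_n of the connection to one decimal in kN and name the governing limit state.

Bolt shear: A_b = π(16)²/4 = 201.06 mm². φR_n = 0.75 × 469 × 201.06 × 6 × 1 = 424.3 kN.
Bearing (6 mm plate, F_u = 450 MPa): end bolts L_c = 38 − 18/2 = 29, R_n = min(1.2×29×6×450, 2.4×16×6×450) = 93.96 kN/bolt; interior L_c = 44 − 18 = 26, R_n = 84.24 kN/bolt. φR_n = 0.75 × (2×93.96 + 4×84.24) = 393.7 kN.
Tension rupture (net): A_n = (154 − 2×20)×6 = 684 mm² (U = 1.0, A_e = A_n). φR_n = 0.75 × 450 × 684 = 230.9 kN.
Governing: min(424.3, 393.7, 230.9) = 230.9 kN → net-section rupture.

230.9 kN (net-section rupture governs)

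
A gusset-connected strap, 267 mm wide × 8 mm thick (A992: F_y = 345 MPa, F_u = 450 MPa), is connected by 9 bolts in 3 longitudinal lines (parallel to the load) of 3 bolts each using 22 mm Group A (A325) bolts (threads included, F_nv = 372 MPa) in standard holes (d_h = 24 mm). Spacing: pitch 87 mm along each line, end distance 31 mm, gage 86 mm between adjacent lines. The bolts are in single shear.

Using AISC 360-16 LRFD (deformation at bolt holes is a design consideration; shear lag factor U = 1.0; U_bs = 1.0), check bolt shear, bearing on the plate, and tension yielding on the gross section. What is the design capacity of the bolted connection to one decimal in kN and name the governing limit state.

663.2 kN (gross-section yield governs)

Bolt shear: A_b = π(22)²/4 = 380.13 mm². φR_n = 0.75 × 372 × 380.13 × 9 × 1 = 954.5 kN.
Bearing (8 mm plate, F_u = 450 MPa): end bolts L_c = 31 − 24/2 = 19, R_n = min(1.2×19×8×450, 2.4×22×8×450) = 82.08 kN/bolt; interior L_c = 87 − 24 = 63, R_n = 190.08 kN/bolt. φR_n = 0.75 × (3×82.08 + 6×190.08) = 1040.0 kN.
Tension yield (gross): A_g = 267×8 = 2136 mm². φR_n = 0.90 × 345 × 2136 = 663.2 kN.
Governing: min(954.5, 1040.0, 663.2) = 663.2 kN → gross-section yield.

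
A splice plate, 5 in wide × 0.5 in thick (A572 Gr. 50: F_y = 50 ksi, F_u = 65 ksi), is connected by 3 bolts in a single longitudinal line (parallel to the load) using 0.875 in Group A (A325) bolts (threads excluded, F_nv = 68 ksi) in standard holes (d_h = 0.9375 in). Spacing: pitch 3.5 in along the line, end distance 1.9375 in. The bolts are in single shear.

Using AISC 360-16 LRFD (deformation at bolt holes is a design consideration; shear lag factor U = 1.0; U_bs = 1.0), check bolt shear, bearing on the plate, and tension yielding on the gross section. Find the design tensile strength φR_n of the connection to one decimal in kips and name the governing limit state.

Bolt shear: A_b = π(0.875)²/4 = 0.60132 in². φR_n = 0.75 × 68 × 0.60132 × 3 × 1 = 92.0 kips.
Bearing (0.5 in plate, F_u = 65 ksi): end bolts L_c = 1.9375 − 0.9375/2 = 1.46875, R_n = min(1.2×1.46875×0.5×65, 2.4×0.875×0.5×65) = 57.281 kips/bolt; interior L_c = 3.5 − 0.9375 = 2.5625, R_n = 68.25 kips/bolt. φR_n = 0.75 × (1×57.281 + 2×68.25) = 145.3 kips.
Tension yield (gross): A_g = 5×0.5 = 2.5 in². φR_n = 0.90 × 50 × 2.5 = 112.5 kips.
Governing: min(92.0, 145.3, 112.5) = 92.0 kips → bolt shear.

92.0 kips (bolt shear governs)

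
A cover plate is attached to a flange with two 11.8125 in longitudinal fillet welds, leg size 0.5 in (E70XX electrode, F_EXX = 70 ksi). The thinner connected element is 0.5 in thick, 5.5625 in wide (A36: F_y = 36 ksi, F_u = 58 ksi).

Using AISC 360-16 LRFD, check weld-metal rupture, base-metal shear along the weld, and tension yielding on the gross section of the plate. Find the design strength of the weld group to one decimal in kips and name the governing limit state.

90.1 kips (gross-section yield governs)

Weld metal: throat = 0.707×0.5 = 0.3535 in, L = 2×11.8125 = 23.625 in. φR_n = 0.75 × 0.6 × 70 × 0.3535 × 23.625 = 263.1 kips.
Base metal shear (0.5 in plate): yield φR_n = 1.0×0.6×36×0.5×23.625 = 255.2 kips; rupture φR_n = 0.75×0.6×58×0.5×23.625 = 308.3 kips; take 255.2 kips (yield).
Tension yield (gross): A_g = 5.5625×0.5 = 2.7813 in². φR_n = 0.90 × 36 × 2.7813 = 90.1 kips.
Governing: min(263.1, 255.2, 90.1) = 90.1 kips → gross-section yield.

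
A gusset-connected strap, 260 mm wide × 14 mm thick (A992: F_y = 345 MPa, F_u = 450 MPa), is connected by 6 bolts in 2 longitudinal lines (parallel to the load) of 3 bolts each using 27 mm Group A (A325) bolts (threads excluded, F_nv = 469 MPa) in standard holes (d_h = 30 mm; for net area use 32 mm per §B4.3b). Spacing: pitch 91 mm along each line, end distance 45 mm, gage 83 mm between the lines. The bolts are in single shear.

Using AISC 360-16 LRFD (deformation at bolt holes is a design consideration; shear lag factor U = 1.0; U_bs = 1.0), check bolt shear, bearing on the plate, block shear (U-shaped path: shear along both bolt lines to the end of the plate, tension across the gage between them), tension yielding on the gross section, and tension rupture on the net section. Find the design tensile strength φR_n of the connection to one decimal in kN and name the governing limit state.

Bolt shear: A_b = π(27)²/4 = 572.56 mm². φR_n = 0.75 × 469 × 572.56 × 6 × 1 = 1208.4 kN.
Bearing (14 mm plate, F_u = 450 MPa): end bolts L_c = 45 − 30/2 = 30, R_n = min(1.2×30×14×450, 2.4×27×14×450) = 226.8 kN/bolt; interior L_c = 91 − 30 = 61, R_n = 408.24 kN/bolt. φR_n = 0.75 × (2×226.8 + 4×408.24) = 1564.9 kN.
Block shear: shear path 2×[45+2×91] = 2×227 mm, A_gv = 6356, A_nv = 2×(227 − 2.5×32)×14 = 4116 mm²; tension across gage: (83 − 1×32)×14 = 714 mm². R_n = min(0.6×450×4116, 0.6×345×6356) + 1.0×450×714 = min(1111.3, 1315.7) + 321.3 = 1432.6 kN. φR_n = 0.75 × 1432.6 = 1074.5 kN.
Tension yield (gross): A_g = 260×14 = 3640 mm². φR_n = 0.90 × 345 × 3640 = 1130.2 kN.
Tension rupture (net): A_n = (260 − 2×32)×14 = 2744 mm² (U = 1.0, A_e = A_n). φR_n = 0.75 × 450 × 2744 = 926.1 kN.
Governing: min(1208.4, 1564.9, 1074.5, 1130.2, 926.1) = 926.1 kN → net-section rupture.

926.1 kN (net-section rupture governs)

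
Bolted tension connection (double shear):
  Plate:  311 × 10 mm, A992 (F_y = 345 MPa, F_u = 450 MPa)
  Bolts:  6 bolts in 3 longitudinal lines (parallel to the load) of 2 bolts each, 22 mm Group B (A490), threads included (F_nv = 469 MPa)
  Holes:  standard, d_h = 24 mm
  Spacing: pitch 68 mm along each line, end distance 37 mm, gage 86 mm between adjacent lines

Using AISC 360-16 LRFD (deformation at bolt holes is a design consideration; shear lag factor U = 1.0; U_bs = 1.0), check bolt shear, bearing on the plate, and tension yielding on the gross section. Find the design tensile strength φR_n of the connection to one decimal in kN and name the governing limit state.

838.4 kN (bearing governs)

Bolt shear: A_b = π(22)²/4 = 380.13 mm². φR_n = 0.75 × 469 × 380.13 × 6 × 2 = 1604.5 kN.
Bearing (10 mm plate, F_u = 450 MPa): end bolts L_c = 37 − 24/2 = 25, R_n = min(1.2×25×10×450, 2.4×22×10×450) = 135 kN/bolt; interior L_c = 68 − 24 = 44, R_n = 237.6 kN/bolt. φR_n = 0.75 × (3×135 + 3×237.6) = 838.4 kN.
Tension yield (gross): A_g = 311×10 = 3110 mm². φR_n = 0.90 × 345 × 3110 = 965.7 kN.
Governing: min(1604.5, 838.4, 965.7) = 838.4 kN → bearing.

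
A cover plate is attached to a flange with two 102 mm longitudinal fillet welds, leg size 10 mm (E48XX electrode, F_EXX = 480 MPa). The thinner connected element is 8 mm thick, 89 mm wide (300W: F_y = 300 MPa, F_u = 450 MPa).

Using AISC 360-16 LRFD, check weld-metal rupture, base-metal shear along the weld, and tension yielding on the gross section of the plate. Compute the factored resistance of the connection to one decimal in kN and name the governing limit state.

Weld metal: throat = 0.707×10 = 7.07 mm, L = 2×102 = 204 mm. φR_n = 0.75 × 0.6 × 480 × 7.07 × 204 = 311.5 kN.
Base metal shear (8 mm plate): yield φR_n = 1.0×0.6×300×8×204 = 293.8 kN; rupture φR_n = 0.75×0.6×450×8×204 = 330.5 kN; take 293.8 kN (yield).
Tension yield (gross): A_g = 89×8 = 712 mm². φR_n = 0.90 × 300 × 712 = 192.2 kN.
Governing: min(311.5, 293.8, 192.2) = 192.2 kN → gross-section yield.

192.2 kN (gross-section yield governs)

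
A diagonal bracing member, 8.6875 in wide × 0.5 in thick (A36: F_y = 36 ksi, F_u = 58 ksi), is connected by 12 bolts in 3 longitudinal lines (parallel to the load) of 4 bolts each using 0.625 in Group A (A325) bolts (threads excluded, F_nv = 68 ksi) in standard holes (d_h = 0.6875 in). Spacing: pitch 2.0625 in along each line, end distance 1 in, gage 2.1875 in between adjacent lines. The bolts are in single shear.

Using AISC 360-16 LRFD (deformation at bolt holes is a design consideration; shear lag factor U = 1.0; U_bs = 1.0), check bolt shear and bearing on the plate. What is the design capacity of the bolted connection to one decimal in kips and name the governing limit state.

Bolt shear: A_b = π(0.625)²/4 = 0.3068 in². φR_n = 0.75 × 68 × 0.3068 × 12 × 1 = 187.8 kips.
Bearing (0.5 in plate, F_u = 58 ksi): end bolts L_c = 1 − 0.6875/2 = 0.65625, R_n = min(1.2×0.65625×0.5×58, 2.4×0.625×0.5×58) = 22.838 kips/bolt; interior L_c = 2.0625 − 0.6875 = 1.375, R_n = 43.5 kips/bolt. φR_n = 0.75 × (3×22.838 + 9×43.5) = 345.0 kips.
Governing: min(187.8, 345.0) = 187.8 kips → bolt shear.

187.8 kips (bolt shear governs)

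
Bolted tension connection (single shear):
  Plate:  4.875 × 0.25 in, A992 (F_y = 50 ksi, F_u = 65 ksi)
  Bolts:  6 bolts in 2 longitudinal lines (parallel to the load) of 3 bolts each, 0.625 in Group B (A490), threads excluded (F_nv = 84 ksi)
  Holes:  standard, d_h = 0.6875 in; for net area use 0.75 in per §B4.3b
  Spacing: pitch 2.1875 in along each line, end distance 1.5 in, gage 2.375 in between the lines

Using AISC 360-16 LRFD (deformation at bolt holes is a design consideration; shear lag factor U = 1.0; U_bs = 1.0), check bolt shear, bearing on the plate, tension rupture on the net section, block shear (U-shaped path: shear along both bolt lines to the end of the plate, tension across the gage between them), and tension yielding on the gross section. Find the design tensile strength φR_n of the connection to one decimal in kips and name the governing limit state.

41.1 kips (net-section rupture governs)

Bolt shear: A_b = π(0.625)²/4 = 0.3068 in². φR_n = 0.75 × 84 × 0.3068 × 6 × 1 = 116.0 kips.
Bearing (0.25 in plate, F_u = 65 ksi): end bolts L_c = 1.5 − 0.6875/2 = 1.15625, R_n = min(1.2×1.15625×0.25×65, 2.4×0.625×0.25×65) = 22.547 kips/bolt; interior L_c = 2.1875 − 0.6875 = 1.5, R_n = 24.375 kips/bolt. φR_n = 0.75 × (2×22.547 + 4×24.375) = 106.9 kips.
Tension rupture (net): A_n = (4.875 − 2×0.75)×0.25 = 0.84375 in² (U = 1.0, A_e = A_n). φR_n = 0.75 × 65 × 0.84375 = 41.1 kips.
Block shear: shear path 2×[1.5+2×2.1875] = 2×5.875 in, A_gv = 2.9375, A_nv = 2×(5.875 − 2.5×0.75)×0.25 = 2 in²; tension across gage: (2.375 − 1×0.75)×0.25 = 0.40625 in². R_n = min(0.6×65×2, 0.6×50×2.9375) + 1.0×65×0.40625 = min(78, 88.125) + 26.406 = 104.41 kips. φR_n = 0.75 × 104.41 = 78.3 kips.
Tension yield (gross): A_g = 4.875×0.25 = 1.2188 in². φR_n = 0.90 × 50 × 1.2188 = 54.8 kips.
Governing: min(116.0, 106.9, 41.1, 78.3, 54.8) = 41.1 kips → net-section rupture.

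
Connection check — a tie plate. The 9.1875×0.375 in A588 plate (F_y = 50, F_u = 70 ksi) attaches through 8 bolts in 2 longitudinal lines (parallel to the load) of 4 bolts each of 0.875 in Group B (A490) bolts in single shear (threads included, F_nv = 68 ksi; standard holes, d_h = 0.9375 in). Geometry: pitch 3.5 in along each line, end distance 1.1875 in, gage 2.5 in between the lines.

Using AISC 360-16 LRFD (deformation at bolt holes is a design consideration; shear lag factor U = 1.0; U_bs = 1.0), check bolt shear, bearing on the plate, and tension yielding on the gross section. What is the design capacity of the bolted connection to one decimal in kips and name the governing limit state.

Bolt shear: A_b = π(0.875)²/4 = 0.60132 in². φR_n = 0.75 × 68 × 0.60132 × 8 × 1 = 245.3 kips.
Bearing (0.375 in plate, F_u = 70 ksi): end bolts L_c = 1.1875 − 0.9375/2 = 0.71875, R_n = min(1.2×0.71875×0.375×70, 2.4×0.875×0.375×70) = 22.641 kips/bolt; interior L_c = 3.5 − 0.9375 = 2.5625, R_n = 55.125 kips/bolt. φR_n = 0.75 × (2×22.641 + 6×55.125) = 282.0 kips.
Tension yield (gross): A_g = 9.1875×0.375 = 3.4453 in². φR_n = 0.90 × 50 × 3.4453 = 155.0 kips.
Governing: min(245.3, 282.0, 155.0) = 155.0 kips → gross-section yield.

155.0 kips (gross-section yield governs)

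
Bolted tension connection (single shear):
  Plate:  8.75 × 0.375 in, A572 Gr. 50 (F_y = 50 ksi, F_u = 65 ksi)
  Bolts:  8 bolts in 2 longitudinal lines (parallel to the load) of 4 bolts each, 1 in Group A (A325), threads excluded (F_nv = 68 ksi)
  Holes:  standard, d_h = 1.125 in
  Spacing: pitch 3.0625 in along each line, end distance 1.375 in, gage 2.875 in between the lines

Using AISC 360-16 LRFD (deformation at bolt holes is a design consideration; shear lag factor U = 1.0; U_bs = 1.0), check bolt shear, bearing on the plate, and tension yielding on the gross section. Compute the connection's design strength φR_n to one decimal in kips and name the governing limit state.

Bolt shear: A_b = π(1)²/4 = 0.7854 in². φR_n = 0.75 × 68 × 0.7854 × 8 × 1 = 320.4 kips.
Bearing (0.375 in plate, F_u = 65 ksi): end bolts L_c = 1.375 − 1.125/2 = 0.8125, R_n = min(1.2×0.8125×0.375×65, 2.4×1×0.375×65) = 23.766 kips/bolt; interior L_c = 3.0625 − 1.125 = 1.9375, R_n = 56.672 kips/bolt. φR_n = 0.75 × (2×23.766 + 6×56.672) = 290.7 kips.
Tension yield (gross): A_g = 8.75×0.375 = 3.2813 in². φR_n = 0.90 × 50 × 3.2813 = 147.7 kips.
Governing: min(320.4, 290.7, 147.7) = 147.7 kips → gross-section yield.

147.7 kips (gross-section yield governs)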